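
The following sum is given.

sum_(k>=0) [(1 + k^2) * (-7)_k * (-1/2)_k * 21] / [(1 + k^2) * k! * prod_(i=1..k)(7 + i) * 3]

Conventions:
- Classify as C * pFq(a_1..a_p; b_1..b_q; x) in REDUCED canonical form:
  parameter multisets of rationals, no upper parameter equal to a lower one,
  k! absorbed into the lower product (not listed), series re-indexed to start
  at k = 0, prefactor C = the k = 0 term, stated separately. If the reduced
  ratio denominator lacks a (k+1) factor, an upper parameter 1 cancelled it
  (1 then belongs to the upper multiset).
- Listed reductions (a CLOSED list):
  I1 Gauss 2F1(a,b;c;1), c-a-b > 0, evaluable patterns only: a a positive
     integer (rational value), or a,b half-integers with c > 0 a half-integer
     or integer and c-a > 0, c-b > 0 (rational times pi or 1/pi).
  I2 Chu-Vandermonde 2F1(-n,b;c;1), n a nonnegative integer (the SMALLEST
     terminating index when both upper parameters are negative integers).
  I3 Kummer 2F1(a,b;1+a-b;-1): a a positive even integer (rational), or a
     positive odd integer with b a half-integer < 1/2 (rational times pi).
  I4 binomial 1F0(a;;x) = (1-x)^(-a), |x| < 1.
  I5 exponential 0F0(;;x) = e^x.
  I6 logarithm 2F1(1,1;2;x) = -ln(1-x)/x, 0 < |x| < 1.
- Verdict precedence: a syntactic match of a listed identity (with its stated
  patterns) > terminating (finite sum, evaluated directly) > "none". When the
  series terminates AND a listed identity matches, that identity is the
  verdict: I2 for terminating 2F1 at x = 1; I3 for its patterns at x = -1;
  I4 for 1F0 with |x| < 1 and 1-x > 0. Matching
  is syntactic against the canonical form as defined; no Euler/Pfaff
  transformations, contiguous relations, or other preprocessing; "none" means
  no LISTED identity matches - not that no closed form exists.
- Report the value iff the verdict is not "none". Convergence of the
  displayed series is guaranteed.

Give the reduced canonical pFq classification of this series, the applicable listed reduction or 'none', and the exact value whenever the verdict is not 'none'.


This is 7 * 2F1(-7, -1/2; 8; 1) in reduced canonical form. Verdict at x = 1: Chu-Vandermonde (I2) matches (terminating 2F1 at x = 1 with n = 7, b = -1/2, c = 8). Its exact value is 22621305/2342912.

Structural cue: with t_0 = 7, the lower running product (C = 7, x = 1) is a rising factorial.
Ratio: r(k) = 1 * (k-7) (k-1/2) / [(k+8) (k+1)] - rational in k, leading ratio 1; with t_0 = 7, classification follows.


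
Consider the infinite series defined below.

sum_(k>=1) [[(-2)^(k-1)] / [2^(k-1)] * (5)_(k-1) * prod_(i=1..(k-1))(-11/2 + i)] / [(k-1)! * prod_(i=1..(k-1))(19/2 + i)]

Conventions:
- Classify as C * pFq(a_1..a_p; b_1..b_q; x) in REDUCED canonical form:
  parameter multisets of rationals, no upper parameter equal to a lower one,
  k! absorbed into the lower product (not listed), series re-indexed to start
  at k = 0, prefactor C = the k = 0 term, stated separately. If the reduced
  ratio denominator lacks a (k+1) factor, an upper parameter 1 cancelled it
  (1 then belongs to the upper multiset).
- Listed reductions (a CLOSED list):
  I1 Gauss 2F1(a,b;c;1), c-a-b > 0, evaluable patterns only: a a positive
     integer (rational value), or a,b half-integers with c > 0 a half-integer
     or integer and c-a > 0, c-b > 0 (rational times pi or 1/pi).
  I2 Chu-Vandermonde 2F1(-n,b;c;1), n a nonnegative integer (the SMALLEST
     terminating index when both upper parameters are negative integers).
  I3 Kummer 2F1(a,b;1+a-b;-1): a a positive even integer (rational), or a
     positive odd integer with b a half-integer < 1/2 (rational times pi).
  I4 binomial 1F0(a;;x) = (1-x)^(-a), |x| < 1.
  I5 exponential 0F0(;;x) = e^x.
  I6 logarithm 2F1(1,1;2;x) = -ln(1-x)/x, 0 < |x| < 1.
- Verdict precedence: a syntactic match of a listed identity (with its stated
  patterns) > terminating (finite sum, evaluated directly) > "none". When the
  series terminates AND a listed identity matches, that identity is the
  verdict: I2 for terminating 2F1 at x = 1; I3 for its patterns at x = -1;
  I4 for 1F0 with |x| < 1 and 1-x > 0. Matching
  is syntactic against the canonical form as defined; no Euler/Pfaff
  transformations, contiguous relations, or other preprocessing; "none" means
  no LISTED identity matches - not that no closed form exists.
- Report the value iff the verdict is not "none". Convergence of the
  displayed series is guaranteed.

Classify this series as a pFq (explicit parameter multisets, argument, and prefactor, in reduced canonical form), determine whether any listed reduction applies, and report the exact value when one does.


With C = 1: the canonical form is 2F1(-9/2, 5; 21/2; -1). Verdict at x = -1: the Kummer evaluation I3 matches (x = -1; c = 21/2 equals 1+a-b for upper {-9/2, 5}: listed pattern). Value: (2078505/1048576) * pi.

First insight: t_0 = 1 here, and the running product (C = 1, x = -1) telescopes to a rising factorial.
Term ratio: r(k) = (-1) * (k-9/2) (k+5) / [(k+21/2) (k+1)] - rational in k. x = (-1); t_0 = 1; negate the roots.


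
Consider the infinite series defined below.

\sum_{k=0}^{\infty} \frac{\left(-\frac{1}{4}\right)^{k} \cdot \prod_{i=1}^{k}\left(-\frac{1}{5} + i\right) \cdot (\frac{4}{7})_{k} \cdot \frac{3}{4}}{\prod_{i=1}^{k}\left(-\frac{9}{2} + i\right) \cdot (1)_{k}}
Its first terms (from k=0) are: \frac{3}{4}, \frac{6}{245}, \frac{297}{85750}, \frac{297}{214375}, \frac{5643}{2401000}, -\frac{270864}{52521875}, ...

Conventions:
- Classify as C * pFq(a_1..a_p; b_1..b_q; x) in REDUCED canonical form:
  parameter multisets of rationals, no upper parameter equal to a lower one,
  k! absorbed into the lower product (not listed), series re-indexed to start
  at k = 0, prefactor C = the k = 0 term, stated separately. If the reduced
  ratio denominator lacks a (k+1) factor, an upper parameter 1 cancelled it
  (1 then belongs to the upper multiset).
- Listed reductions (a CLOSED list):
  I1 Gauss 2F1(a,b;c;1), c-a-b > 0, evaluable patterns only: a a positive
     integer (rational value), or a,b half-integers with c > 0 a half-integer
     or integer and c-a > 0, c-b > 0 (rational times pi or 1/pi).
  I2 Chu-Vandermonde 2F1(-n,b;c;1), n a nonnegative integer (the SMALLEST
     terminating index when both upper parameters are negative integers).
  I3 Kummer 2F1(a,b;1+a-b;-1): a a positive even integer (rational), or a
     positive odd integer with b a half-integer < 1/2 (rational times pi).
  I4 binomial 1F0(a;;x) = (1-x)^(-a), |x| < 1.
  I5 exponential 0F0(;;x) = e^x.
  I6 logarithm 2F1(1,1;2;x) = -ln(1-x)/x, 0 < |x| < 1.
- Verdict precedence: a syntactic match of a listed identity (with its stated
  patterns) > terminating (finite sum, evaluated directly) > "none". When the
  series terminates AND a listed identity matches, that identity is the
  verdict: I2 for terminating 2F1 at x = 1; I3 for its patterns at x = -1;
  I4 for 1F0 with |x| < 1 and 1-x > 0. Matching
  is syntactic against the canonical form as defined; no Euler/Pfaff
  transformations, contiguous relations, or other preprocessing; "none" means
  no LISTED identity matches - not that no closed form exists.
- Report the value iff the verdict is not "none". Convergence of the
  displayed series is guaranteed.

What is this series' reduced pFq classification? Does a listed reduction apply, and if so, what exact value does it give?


Structural cue: with t_0 = \frac{3}{4}, (1)_k (C = 3/4, x = -1/4) is k! itself.
Ratio: r(k) = -\frac{1}{4} * (k+\frac{4}{7}) (k+\frac{4}{5}) / [(k-\frac{7}{2}) (k+1)] - rational in k. x = -\frac{1}{4}; t_0 = \frac{3}{4}; negate the roots.

This is \frac{3}{4} * 2F1(\frac{4}{7}, \frac{4}{5}; -\frac{7}{2}; -\frac{1}{4}) in reduced canonical form. Verdict: none. Every listed pattern misses the 2F1 form at -\frac{1}{4}, upper {\frac{4}{7}, \frac{4}{5}}.


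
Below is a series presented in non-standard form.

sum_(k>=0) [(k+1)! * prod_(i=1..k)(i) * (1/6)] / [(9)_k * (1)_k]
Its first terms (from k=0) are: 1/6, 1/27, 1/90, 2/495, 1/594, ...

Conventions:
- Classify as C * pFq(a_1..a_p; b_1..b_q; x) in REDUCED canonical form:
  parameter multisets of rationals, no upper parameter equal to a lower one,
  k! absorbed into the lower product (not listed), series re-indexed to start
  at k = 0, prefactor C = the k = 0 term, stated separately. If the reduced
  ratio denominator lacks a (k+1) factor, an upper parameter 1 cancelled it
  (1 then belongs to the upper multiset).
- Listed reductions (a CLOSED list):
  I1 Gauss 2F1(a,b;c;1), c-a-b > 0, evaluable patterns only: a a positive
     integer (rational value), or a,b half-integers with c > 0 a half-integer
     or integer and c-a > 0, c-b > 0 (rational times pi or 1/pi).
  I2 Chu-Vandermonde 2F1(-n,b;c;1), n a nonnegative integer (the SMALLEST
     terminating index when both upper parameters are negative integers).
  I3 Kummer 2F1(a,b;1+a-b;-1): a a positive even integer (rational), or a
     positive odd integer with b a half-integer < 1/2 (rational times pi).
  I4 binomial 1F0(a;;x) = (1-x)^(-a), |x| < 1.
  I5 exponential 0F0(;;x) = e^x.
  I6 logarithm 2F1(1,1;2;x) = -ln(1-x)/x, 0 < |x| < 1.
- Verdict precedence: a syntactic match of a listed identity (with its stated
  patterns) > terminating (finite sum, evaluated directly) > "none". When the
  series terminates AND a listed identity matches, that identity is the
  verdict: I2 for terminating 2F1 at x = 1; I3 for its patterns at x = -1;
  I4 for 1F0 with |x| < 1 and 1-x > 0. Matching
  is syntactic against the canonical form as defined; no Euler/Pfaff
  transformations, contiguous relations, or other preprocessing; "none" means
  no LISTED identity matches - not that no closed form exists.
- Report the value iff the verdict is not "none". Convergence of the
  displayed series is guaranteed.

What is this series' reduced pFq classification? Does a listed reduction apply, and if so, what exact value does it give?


This is 1/6 * 2F1(1, 2; 9; 1) in reduced canonical form. Verdict: Gauss (I1, integer-parameter pattern) applies (x = 1: the Gamma ratio telescopes since c-a-b = 6 > 0 and a = 1 in Z>0). Value: 2/9.

First insight: t_0 = 1/6 here, and (1)_k (prefactor 1/6) is k! itself.
Consecutive-term ratio: r(k) = 1 * (k+1) (k+2) / [(k+9) (k+1)] ; factor over Q: parameters, x = 1, and C = 1/6.


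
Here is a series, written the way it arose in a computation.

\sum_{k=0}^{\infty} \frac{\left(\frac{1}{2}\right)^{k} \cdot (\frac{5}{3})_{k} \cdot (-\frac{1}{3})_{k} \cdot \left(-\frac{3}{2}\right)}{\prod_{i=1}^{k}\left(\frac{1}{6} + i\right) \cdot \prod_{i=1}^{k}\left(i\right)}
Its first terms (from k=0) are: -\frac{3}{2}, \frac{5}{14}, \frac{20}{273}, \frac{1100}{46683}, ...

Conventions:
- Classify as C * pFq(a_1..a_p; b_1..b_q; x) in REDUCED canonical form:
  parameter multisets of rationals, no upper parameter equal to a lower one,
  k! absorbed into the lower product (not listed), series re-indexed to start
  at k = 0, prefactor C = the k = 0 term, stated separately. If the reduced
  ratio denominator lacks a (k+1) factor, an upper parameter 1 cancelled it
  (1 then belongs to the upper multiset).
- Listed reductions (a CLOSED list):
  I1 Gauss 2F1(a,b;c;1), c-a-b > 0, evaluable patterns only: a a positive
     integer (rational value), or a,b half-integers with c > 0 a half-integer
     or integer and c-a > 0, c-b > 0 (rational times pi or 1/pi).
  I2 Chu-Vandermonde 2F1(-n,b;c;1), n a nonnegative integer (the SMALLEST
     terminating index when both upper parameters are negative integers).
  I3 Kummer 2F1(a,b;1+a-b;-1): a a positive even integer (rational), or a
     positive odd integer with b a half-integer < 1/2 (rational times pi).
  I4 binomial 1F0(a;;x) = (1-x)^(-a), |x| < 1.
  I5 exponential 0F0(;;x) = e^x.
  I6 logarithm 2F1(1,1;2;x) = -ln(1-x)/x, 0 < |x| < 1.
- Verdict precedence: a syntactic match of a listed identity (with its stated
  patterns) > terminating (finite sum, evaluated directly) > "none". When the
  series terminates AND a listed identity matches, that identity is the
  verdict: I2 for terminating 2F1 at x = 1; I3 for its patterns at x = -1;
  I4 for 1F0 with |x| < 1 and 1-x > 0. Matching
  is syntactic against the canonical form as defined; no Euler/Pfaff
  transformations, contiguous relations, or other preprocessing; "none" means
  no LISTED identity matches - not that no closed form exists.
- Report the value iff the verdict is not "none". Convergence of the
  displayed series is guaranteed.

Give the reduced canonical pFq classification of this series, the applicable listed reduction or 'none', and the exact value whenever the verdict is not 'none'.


The tell: from the first term -\frac{3}{2}: the lower running product (C = -3/2) is a rising factorial.
Ratio: r(k) = \frac{1}{2} * (k-\frac{1}{3}) (k+\frac{5}{3}) / [(k+\frac{7}{6}) (k+1)] ; factor over Q: parameters, x = \frac{1}{2}, and C = -\frac{3}{2}.

Reduced: x = \frac{1}{2}, 2F1, upper = {-\frac{1}{3}, \frac{5}{3}}, lower = {\frac{7}{6}}, C = -\frac{3}{2}. Verdict: none - at argument \frac{1}{2} the multisets {-\frac{1}{3}, \frac{5}{3}} ; {\frac{7}{6}} match no listed identity.


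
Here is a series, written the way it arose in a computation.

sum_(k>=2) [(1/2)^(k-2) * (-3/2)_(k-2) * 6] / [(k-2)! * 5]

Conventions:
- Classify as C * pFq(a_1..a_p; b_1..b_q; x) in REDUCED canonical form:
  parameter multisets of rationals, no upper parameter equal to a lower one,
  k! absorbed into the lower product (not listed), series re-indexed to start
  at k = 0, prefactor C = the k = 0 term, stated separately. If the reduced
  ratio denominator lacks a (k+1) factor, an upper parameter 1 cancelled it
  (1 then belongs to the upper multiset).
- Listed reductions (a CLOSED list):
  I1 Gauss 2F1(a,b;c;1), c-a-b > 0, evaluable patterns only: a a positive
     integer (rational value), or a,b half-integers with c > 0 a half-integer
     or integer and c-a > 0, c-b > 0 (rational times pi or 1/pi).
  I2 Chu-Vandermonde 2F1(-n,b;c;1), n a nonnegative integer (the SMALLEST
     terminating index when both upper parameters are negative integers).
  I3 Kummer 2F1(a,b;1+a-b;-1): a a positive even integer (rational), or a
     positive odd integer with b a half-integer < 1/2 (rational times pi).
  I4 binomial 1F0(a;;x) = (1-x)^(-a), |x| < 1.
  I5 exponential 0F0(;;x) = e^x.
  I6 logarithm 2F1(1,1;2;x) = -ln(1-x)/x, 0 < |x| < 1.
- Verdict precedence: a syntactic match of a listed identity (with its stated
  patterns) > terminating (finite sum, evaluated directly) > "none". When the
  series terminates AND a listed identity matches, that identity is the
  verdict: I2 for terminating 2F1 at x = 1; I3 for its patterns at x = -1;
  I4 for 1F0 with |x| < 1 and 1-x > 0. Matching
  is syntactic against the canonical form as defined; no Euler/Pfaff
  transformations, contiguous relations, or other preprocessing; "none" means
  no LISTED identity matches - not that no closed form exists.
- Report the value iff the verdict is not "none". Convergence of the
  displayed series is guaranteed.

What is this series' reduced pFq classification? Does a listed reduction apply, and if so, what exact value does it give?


Prefactor 6/5, argument 1/2: 1F0 with upper {-3/2} over lower {-}. Verdict: this is binomial (I4) (the 1F0 binomial series: exponent 3/2, x = 1/2). Exact value: (6/5) * (1/2)^(3/2).

Key step: t_0 = 6/5 here, and the constant factors (prefactor 6/5) combine into one prefactor.
Ratio: r(k) = (1/2) * (k-3/2) / [(k+1)] - rational in k, leading ratio (1/2); with t_0 = 6/5, classification follows.


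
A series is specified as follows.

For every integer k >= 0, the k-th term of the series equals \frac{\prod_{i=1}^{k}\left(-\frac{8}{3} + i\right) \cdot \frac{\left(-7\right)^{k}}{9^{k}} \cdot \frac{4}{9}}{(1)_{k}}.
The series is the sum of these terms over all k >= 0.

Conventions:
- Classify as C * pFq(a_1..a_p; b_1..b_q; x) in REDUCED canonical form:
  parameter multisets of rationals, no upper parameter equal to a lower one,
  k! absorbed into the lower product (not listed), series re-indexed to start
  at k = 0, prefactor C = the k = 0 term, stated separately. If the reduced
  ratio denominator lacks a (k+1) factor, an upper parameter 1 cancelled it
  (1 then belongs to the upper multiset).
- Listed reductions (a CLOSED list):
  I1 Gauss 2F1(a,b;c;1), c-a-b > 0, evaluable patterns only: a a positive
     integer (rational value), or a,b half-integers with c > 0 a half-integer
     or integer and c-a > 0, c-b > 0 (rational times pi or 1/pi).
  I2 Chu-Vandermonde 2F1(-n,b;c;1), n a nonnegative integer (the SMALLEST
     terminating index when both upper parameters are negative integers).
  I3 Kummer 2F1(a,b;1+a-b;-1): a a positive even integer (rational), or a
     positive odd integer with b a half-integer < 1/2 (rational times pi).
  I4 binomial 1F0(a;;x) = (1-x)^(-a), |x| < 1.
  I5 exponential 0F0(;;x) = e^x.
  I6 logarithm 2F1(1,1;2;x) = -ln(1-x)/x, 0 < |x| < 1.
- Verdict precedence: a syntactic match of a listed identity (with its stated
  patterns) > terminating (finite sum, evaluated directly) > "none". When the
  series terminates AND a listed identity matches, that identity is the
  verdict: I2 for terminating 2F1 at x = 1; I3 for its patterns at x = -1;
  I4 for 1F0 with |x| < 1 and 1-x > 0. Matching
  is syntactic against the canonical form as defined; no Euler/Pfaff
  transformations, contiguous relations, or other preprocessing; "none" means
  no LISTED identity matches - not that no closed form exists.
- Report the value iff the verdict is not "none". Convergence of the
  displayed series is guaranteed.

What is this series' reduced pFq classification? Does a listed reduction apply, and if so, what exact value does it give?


At argument -\frac{7}{9}: a 1F0 with upper {-\frac{5}{3}}, lower {-}, scaled by C = \frac{4}{9}. Verdict: binomial (I4) fires (the 1F0 binomial series: exponent 5/3, x = -\frac{7}{9}). Its exact value is \frac{4}{9} \cdot \left(\frac{16}{9}\right)^{\frac{5}{3}}.

First insight: from the first term \frac{4}{9}: (1)_k (C = 4/9, x = -7/9) is k! itself.
Ratio: r(k) = -\frac{7}{9} * (k-\frac{5}{3}) / [(k+1)] - rational; roots negated = parameters, x = -\frac{7}{9}, C = \frac{4}{9}.


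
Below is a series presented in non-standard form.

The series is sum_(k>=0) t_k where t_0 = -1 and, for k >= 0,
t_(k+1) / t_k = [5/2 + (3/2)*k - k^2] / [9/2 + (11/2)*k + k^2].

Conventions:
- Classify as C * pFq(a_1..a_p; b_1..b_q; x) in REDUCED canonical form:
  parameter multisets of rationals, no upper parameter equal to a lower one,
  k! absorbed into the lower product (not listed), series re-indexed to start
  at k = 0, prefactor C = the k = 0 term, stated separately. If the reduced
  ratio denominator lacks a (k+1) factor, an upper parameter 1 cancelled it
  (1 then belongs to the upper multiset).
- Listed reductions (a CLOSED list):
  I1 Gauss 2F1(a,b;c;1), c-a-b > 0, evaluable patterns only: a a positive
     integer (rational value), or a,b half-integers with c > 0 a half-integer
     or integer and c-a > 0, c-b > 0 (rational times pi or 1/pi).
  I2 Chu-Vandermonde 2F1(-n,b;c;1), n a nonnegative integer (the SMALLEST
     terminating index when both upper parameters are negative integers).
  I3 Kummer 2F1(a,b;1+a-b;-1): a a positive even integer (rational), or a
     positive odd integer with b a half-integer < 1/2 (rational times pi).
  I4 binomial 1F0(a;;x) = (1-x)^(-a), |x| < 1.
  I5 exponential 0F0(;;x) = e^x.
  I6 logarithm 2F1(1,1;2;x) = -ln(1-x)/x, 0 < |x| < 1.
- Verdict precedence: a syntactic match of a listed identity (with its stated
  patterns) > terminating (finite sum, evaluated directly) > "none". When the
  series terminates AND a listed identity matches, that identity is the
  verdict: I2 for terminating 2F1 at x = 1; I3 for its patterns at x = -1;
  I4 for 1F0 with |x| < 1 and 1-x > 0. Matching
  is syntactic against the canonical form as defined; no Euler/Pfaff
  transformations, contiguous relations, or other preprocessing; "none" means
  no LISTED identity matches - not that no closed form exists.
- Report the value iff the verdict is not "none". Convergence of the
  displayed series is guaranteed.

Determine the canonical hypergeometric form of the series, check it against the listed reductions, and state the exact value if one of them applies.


At argument -1: a 2F1 with upper {-5/2, 1}, lower {9/2}, scaled by C = -1. Verdict: Kummer's theorem (I3) matches (x = -1; c = 9/2 equals 1+a-b for upper {-5/2, 1}: listed pattern). Sum: (-35/64) * pi.

The tell: from the first term -1: the expanded ratio factors over Q; prefactor -1, roots give parameters.
Adjacent-term ratio: r(k) = (-1) * (k-5/2) (k+1) / [(k+9/2) (k+1)] ; factor over Q: parameters, x = (-1), and C = -1.


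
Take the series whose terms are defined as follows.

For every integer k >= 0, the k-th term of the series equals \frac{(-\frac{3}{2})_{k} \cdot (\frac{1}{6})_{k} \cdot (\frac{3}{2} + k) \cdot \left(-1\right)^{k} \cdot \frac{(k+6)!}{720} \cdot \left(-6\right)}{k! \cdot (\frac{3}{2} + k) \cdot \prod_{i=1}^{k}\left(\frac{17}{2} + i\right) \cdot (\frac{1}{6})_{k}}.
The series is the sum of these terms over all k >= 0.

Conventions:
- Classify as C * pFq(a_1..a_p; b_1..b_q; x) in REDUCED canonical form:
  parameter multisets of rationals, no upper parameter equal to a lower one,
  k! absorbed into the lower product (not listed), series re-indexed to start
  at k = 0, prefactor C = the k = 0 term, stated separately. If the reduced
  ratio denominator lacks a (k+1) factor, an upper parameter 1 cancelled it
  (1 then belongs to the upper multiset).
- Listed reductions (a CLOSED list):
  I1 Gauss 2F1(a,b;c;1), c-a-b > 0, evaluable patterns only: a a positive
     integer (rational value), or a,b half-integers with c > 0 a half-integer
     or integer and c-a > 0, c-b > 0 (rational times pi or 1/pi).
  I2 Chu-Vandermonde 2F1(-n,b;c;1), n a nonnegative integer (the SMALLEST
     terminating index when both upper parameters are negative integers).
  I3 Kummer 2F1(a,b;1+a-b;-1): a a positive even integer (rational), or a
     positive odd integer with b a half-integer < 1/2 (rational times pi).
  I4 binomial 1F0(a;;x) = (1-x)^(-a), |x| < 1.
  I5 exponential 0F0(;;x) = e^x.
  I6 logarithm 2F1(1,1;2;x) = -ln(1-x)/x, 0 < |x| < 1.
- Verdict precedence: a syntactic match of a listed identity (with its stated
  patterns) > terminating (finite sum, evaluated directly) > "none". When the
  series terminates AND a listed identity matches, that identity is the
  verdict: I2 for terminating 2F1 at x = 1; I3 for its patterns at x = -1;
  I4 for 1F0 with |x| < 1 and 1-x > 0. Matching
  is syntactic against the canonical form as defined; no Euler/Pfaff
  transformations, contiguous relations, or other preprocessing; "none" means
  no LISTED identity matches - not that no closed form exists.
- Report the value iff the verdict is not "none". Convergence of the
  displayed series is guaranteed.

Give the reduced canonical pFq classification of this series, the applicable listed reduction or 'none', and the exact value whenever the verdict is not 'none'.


With C = -6: the canonical form is 2F1(-\frac{3}{2}, 7; \frac{19}{2}; -1). Verdict: the Kummer evaluation I3 matches (x = -1; c = \frac{19}{2} equals 1+a-b for upper {-\frac{3}{2}, 7}: listed pattern). Hence: \left(-\frac{2297295}{524288}\right) \cdot \pi.

Key step: with t_0 = -6, the lower running product (C = -6) is a rising factorial.
Adjacent-term ratio: r(k) = -1 * (k-\frac{3}{2}) (k+7) / [(k+\frac{19}{2}) (k+1)] - rational in k, leading ratio -1; with t_0 = -6, classification follows.


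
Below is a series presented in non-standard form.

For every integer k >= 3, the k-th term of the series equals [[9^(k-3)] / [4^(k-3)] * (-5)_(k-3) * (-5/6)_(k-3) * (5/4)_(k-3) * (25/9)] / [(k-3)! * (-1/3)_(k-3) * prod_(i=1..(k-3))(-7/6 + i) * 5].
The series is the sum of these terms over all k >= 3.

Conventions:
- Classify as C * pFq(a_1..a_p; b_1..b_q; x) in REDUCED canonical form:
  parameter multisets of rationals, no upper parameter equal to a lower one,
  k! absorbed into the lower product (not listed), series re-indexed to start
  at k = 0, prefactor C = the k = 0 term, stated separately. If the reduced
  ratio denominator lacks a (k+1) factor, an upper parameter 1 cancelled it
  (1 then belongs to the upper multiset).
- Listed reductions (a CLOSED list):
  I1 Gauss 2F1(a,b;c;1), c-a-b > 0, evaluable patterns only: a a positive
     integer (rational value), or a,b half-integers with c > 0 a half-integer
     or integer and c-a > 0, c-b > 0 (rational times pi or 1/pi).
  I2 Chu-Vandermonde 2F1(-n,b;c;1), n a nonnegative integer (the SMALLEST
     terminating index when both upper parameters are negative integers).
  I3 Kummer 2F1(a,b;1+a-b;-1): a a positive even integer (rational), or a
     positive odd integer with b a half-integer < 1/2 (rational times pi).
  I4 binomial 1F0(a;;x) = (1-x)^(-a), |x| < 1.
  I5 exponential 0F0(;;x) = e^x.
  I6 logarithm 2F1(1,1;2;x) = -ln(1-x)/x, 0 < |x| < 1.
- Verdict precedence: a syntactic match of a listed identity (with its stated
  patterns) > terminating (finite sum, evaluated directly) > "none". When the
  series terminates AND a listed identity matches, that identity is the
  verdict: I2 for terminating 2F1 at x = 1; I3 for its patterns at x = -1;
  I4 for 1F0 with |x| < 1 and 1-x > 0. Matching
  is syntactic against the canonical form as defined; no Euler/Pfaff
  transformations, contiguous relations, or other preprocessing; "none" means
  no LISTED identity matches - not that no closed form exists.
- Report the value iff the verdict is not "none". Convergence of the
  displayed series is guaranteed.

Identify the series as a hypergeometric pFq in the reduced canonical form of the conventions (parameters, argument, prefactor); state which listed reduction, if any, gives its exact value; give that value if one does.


Classification (C = 5/9): 3F2 with upper {-5, -5/6, 5/4}, lower {-1/3, -1/6}, argument x = 9/4. Verdict: terminating. (-5)_k vanishes past k = 5, leaving a 6-term sum, computed directly. Hence: 49698435340495/420218929152.

First insight: with t_0 = 5/9, the lower running product (C = 5/9) is a rising factorial.
Step ratio: r(k) = (9/4) * (k-5) (k-5/6) (k+5/4) / [(k-1/3) (k-1/6) (k+1)] - poly over poly, x = (9/4) from leading terms; C = 5/9 at k = 0.


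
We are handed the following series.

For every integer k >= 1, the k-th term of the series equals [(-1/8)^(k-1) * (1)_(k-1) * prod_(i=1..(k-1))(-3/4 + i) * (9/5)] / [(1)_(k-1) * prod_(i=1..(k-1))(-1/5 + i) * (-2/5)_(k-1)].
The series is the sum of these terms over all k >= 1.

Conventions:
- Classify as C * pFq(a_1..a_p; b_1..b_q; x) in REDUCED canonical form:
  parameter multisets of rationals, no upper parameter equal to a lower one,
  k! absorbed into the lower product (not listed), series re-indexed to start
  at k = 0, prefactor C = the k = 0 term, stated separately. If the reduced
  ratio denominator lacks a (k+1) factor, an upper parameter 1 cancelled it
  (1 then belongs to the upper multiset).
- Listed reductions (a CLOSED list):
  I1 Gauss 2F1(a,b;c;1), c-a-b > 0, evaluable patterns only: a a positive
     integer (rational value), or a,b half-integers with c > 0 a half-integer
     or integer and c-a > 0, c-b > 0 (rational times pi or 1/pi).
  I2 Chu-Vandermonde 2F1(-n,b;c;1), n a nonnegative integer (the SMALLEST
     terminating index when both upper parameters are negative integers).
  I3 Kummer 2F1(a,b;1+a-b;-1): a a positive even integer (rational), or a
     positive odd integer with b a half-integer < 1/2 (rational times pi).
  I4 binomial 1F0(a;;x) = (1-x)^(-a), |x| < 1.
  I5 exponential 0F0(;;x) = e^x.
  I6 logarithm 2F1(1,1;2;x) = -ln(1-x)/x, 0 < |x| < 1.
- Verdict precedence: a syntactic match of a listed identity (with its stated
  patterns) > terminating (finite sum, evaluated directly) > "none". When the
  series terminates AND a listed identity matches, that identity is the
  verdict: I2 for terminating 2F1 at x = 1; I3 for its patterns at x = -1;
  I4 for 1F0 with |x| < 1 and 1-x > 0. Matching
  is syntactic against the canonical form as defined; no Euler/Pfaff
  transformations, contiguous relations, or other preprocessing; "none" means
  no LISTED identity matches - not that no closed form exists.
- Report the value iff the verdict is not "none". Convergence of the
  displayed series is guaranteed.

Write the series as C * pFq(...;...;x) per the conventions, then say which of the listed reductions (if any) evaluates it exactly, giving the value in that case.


At argument -1/8: a 2F2 with upper {1/4, 1}, lower {-2/5, 4/5}, scaled by C = 9/5. Verdict: none. A 2F2 with upper {1/4, 1} fits none of I1-I6 at x = -1/8; the sum runs forever.

First insight: x = (-1/8) and (1)_k (C = 9/5, x = -1/8) is k! itself.
Adjacent-term ratio: r(k) = (-1/8) * (k+1/4) (k+1) / [(k-2/5) (k+4/5) (k+1)] ; factor over Q: parameters, x = (-1/8), and C = 9/5.


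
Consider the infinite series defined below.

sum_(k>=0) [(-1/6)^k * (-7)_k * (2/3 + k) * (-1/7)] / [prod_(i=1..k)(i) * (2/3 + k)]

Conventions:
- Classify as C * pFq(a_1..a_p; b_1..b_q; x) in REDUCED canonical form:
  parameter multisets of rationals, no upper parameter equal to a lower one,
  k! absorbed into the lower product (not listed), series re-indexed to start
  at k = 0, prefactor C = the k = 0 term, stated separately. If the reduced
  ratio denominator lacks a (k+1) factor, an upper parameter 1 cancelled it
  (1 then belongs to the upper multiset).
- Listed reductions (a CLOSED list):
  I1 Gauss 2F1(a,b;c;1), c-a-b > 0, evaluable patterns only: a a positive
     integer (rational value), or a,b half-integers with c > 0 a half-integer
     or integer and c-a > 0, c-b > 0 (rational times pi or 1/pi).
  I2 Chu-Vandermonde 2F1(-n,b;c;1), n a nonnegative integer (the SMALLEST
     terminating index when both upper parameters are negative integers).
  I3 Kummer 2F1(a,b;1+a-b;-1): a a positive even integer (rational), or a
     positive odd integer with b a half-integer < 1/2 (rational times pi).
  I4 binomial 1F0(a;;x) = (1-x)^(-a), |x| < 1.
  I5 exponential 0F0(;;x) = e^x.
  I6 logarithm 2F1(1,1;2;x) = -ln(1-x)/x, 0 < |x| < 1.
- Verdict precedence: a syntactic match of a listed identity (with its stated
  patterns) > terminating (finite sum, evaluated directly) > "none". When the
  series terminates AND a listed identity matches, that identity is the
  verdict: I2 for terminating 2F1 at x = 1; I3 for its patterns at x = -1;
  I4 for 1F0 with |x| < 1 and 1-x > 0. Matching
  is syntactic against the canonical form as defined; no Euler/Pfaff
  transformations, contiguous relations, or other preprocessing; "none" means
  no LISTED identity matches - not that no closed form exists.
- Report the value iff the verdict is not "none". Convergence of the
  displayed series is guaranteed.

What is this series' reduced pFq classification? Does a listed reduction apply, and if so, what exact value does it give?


This is -1/7 * 1F0(-7; -; -1/6) in reduced canonical form. Verdict at x = -1/6: binomial (I4) matches (the 1F0 binomial series: exponent 7, x = -1/6). Exact value: -117649/279936.

Key step: with t_0 = -1/7, k + 2/3 divides numerator and denominator alike; C = -1/7, x = -1/6 after cancelling.
Step ratio: r(k) = (-1/6) * (k-7) / [(k+1)] - rational in k. x = (-1/6); t_0 = -1/7; negate the roots.


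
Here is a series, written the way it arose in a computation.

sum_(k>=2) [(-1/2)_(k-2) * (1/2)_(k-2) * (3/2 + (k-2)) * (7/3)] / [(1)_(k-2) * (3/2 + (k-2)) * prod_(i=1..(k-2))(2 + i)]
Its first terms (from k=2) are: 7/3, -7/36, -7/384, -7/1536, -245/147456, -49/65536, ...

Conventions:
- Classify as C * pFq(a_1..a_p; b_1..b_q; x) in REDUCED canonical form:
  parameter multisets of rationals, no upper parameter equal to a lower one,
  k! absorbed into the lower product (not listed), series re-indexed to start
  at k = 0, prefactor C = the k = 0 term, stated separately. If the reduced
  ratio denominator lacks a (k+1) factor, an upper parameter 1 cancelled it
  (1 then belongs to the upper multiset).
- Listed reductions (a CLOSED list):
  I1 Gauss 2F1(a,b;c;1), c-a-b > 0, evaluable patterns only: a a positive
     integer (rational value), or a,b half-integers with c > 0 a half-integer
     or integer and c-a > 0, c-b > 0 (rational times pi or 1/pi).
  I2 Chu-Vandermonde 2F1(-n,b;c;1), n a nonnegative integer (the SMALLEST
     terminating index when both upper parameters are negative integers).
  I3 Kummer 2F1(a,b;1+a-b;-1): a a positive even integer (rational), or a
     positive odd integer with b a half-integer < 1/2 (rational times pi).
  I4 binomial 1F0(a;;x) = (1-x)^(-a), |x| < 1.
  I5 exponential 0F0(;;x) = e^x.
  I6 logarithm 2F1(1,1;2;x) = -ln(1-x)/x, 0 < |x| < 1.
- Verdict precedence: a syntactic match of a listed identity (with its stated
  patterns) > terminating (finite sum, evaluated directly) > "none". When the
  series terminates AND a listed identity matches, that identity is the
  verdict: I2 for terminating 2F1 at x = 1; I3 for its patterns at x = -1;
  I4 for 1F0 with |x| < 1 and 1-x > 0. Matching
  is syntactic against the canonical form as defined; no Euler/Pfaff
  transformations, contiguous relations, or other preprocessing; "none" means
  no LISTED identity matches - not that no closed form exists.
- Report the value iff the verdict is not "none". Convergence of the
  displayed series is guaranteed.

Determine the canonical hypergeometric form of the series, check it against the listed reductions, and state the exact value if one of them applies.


Reduced: x = 1, 2F1, upper = {-1/2, 1/2}, lower = {3}, C = 7/3. Verdict: this is Gauss (I1, half-integer pattern) (x = 1; upper {-1/2, 1/2} half-integers, c = 3 in the evaluable pattern). Hence: (896/135) / pi.

Key observation: from the first term 7/3: the lower running product (prefactor 7/3) is a rising factorial.
Adjacent-term ratio: r(k) = 1 * (k-1/2) (k+1/2) / [(k+3) (k+1)] - rational in k. x = 1; t_0 = 7/3; negate the roots.


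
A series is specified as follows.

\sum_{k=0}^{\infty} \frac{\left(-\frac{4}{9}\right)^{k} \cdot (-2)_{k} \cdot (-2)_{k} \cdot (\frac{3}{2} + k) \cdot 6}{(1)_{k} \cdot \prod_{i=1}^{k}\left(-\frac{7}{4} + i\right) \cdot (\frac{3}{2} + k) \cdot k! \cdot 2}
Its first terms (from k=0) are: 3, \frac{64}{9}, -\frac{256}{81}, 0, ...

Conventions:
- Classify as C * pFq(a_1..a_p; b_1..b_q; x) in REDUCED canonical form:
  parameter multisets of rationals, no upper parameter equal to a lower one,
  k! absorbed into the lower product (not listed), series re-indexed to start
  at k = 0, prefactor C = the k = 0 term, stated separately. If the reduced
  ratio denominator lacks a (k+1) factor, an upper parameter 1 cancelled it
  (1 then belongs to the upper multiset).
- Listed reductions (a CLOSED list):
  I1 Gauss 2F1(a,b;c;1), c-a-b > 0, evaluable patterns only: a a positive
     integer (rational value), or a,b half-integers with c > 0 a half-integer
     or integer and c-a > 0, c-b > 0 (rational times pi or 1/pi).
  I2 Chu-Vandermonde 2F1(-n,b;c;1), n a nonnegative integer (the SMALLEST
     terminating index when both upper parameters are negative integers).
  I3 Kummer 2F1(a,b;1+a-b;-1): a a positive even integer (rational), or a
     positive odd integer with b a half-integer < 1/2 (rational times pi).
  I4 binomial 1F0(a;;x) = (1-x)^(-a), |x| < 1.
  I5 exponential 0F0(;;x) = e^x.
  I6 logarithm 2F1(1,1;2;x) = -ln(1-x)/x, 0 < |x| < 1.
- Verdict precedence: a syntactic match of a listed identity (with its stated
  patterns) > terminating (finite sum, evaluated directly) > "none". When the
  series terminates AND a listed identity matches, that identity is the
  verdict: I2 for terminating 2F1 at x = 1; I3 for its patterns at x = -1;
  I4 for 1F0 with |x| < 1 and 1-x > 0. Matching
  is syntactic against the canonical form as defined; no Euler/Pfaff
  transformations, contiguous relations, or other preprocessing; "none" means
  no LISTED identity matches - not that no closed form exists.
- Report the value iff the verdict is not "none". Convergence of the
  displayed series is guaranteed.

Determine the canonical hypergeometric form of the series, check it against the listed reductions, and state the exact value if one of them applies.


The tell: x = -\frac{4}{9} and the lower running product (C = 3, x = -4/9) is a rising factorial.
Consecutive-term ratio: r(k) = -\frac{4}{9} * (k-2) (k-2) / [(k-\frac{3}{4}) (k+1) (k+1)] - rational; roots negated = parameters, x = -\frac{4}{9}, C = 3.

Classification (C = 3): 2F2 with upper {-2, -2}, lower {-\frac{3}{4}, 1}, argument x = -\frac{4}{9}. Verdict: terminating - the sum ends at index 2 because -2 is a negative integer; exact evaluation follows. Exact value: \frac{563}{81}.


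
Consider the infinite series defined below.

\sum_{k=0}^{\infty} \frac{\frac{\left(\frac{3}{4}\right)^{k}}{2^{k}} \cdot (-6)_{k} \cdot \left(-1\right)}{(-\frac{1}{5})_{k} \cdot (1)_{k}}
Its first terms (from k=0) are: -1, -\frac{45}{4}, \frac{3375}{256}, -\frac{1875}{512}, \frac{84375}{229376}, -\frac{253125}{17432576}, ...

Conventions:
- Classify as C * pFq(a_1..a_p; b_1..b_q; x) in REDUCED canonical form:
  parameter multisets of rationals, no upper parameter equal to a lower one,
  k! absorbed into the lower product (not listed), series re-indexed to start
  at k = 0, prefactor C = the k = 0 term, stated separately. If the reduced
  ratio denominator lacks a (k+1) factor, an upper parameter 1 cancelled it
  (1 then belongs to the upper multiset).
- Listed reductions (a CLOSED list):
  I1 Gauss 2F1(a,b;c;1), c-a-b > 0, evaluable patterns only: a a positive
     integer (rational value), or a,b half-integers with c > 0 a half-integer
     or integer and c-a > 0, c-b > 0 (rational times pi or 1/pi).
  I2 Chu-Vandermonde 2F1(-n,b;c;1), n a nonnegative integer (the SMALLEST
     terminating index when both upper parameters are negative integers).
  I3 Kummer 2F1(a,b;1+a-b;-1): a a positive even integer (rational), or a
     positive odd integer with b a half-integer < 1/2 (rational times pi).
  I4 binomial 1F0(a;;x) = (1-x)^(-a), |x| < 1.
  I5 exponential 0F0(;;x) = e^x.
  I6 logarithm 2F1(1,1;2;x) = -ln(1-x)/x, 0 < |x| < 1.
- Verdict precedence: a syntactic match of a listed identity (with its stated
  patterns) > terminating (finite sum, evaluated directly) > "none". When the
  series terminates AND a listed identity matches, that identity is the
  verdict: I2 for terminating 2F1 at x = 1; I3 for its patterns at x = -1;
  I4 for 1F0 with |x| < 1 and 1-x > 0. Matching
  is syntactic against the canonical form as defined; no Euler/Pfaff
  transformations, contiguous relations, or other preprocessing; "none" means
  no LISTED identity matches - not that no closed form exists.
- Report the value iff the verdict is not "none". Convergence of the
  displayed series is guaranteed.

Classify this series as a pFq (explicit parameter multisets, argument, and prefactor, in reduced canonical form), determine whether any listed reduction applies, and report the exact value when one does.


At argument \frac{3}{8}: a 1F1 with upper {-6}, lower {-\frac{1}{5}}, scaled by C = -1. Verdict: terminating - no listed pattern fits, but -6 in the upper list cuts the series at k = 6; direct evaluation. Hence: -\frac{5299505293}{2231369728}.

Key observation: t_0 = -1 here, and (1)_k (C = -1, x = 3/8) is k! itself.
Step ratio: r(k) = \frac{3}{8} * (k-6) / [(k-\frac{1}{5}) (k+1)] ; factor over Q: parameters, x = \frac{3}{8}, and C = -1.


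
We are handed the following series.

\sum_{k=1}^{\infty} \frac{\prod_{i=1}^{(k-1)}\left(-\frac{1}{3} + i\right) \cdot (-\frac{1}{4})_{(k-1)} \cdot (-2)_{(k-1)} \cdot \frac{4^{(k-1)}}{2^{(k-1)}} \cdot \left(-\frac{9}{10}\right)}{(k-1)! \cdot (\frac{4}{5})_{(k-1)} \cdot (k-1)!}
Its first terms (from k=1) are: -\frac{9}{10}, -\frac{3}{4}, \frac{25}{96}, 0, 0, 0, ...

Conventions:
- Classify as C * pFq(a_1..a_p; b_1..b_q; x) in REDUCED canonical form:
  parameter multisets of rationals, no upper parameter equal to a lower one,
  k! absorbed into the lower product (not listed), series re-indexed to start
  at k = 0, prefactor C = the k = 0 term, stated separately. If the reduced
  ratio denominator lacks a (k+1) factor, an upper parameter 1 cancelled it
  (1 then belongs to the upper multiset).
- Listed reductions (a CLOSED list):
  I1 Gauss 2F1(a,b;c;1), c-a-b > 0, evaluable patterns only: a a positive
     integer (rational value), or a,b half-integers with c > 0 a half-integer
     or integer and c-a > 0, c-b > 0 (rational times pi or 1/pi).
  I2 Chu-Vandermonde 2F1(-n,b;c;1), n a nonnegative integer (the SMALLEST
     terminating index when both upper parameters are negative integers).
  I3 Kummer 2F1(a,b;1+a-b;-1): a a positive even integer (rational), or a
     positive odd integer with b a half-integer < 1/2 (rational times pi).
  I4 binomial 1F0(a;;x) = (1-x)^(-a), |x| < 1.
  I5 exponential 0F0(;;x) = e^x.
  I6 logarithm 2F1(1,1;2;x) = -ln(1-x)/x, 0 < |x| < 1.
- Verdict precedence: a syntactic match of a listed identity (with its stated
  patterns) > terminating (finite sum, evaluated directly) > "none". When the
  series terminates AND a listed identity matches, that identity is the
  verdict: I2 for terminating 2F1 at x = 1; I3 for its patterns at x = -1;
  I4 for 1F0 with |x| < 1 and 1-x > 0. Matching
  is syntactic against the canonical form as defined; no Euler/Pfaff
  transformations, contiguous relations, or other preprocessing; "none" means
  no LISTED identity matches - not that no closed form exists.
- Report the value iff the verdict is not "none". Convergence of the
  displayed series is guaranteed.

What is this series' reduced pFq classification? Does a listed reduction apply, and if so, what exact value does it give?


Structural cue: t_0 being -\frac{9}{10}, the running product (C = -9/10) telescopes to a rising factorial.
Consecutive-term ratio: r(k) = 2 * (k-2) (k-\frac{1}{4}) (k+\frac{2}{3}) / [(k+\frac{4}{5}) (k+1) (k+1)] ; factor over Q: parameters, x = 2, and C = -\frac{9}{10}.

The series (x = 2) is 3F2: upper {-2, -\frac{1}{4}, \frac{2}{3}}, lower {\frac{4}{5}, 1}, prefactor -\frac{9}{10}. Verdict: terminating - the sum ends at index 2 because -2 is a negative integer; exact evaluation follows. Sum: -\frac{667}{480}.
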